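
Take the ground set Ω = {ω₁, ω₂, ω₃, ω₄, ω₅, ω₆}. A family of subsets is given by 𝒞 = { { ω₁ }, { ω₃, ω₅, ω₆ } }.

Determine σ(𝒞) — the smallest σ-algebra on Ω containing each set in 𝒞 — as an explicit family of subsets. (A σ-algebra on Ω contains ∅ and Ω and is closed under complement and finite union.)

Initial family (4 sets): { {  }, { ω₁ }, { ω₃, ω₅, ω₆ }, Ω }.
Step 1: +3 →
  { ω₁, ω₂, ω₄ }  = ᶜ of { ω₃, ω₅, ω₆ }
  { ω₁, ω₃, ω₅, ω₆ }  = { ω₁ } ∪ { ω₃, ω₅, ω₆ }
  { ω₂, ω₃, ω₄, ω₅, ω₆ }  = ᶜ of { ω₁ }
  |family| = 7
Step 2: 1 new —
  { ω₂, ω₄ }  = ᶜ of { ω₁, ω₃, ω₅, ω₆ }
  |family| = 8
After Step 3 the family is unchanged; done.

Hence σ(𝒞) has 8 members: { {  }, { ω₁ }, { ω₂, ω₄ }, { ω₁, ω₂, ω₄ }, { ω₃, ω₅, ω₆ }, { ω₁, ω₃, ω₅, ω₆ }, { ω₂, ω₃, ω₄, ω₅, ω₆ }, Ω }.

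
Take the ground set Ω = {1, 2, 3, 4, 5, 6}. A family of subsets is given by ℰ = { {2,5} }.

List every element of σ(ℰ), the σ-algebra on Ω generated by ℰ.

Start: ℰ ∪ {∅, Ω} = { {}, {2,5}, Ω }.
Round 1: 1 new —
  {1,3,4,6}  = Ω∖{2,5}
  [4 total]
Round 2: no new sets; the family is a σ-algebra.

Hence σ(ℰ) has 4 members: { {}, {2,5}, {1,3,4,6}, Ω }.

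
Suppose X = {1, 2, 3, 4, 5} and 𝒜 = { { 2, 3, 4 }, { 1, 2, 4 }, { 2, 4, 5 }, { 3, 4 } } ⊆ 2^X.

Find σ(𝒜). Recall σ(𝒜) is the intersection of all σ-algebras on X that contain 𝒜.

|σ(𝒜)| = 32.  σ(𝒜) = { {  }, { 1 }, { 2 }, { 3 }, { 4 }, { 5 }, { 1, 2 }, { 1, 3 }, { 1, 4 }, { 1, 5 }, { 2, 3 }, { 2, 4 }, { 2, 5 }, { 3, 4 }, { 3, 5 }, { 4, 5 }, { 1, 2, 3 }, { 1, 2, 4 }, { 1, 2, 5 }, { 1, 3, 4 }, { 1, 3, 5 }, { 1, 4, 5 }, { 2, 3, 4 }, { 2, 3, 5 }, { 2, 4, 5 }, { 3, 4, 5 }, { 1, 2, 3, 4 }, { 1, 2, 3, 5 }, { 1, 2, 4, 5 }, { 1, 3, 4, 5 }, { 2, 3, 4, 5 }, X }

Derivation:
Initial family (6 sets): { {  }, { 3, 4 }, { 1, 2, 4 }, { 2, 3, 4 }, { 2, 4, 5 }, X }.
Iteration 1 (7 new):
  { 1, 3 }  = { 2, 4, 5 }ᶜ
  { 1, 5 }  = { 2, 3, 4 }ᶜ
  { 3, 5 }  = { 1, 2, 4 }ᶜ
  { 1, 2, 5 }  = { 3, 4 }ᶜ
  { 1, 2, 3, 4 }  = { 3, 4 } ∪ { 1, 2, 4 }
  { 1, 2, 4, 5 }  = { 1, 2, 4 } ∪ { 2, 4, 5 }
  { 2, 3, 4, 5 }  = { 3, 4 } ∪ { 2, 4, 5 }
Iteration 2 (8 new):
  { 1 }  = { 2, 3, 4, 5 }ᶜ
  { 3 }  = { 1, 2, 4, 5 }ᶜ
  { 5 }  = { 1, 2, 3, 4 }ᶜ
  { 1, 3, 4 }  = { 3, 4 } ∪ { 1, 3 }
  { 1, 3, 5 }  = { 1, 3 } ∪ { 1, 5 }
  { 3, 4, 5 }  = { 3, 4 } ∪ { 3, 5 }
  { 1, 2, 3, 5 }  = { 1, 2, 5 } ∪ { 1, 3 }
  { 1, 3, 4, 5 }  = { 3, 4 } ∪ { 1, 5 }
Iteration 3: 5 new —
  { 2 }  = { 1, 3, 4, 5 }ᶜ
  { 4 }  = { 1, 2, 3, 5 }ᶜ
  { 1, 2 }  = { 3, 4, 5 }ᶜ
  { 2, 4 }  = { 1, 3, 5 }ᶜ
  { 2, 5 }  = { 1, 3, 4 }ᶜ
Iteration 4: 6 new —
  { 1, 4 }  = { 4 } ∪ { 1 }
  { 2, 3 }  = { 2 } ∪ { 3 }
  { 4, 5 }  = { 5 } ∪ { 4 }
  { 1, 2, 3 }  = { 1, 2 } ∪ { 3 }
  { 1, 4, 5 }  = { 1, 5 } ∪ { 4 }
  { 2, 3, 5 }  = { 2, 5 } ∪ { 3 }
Iteration 5 adds nothing — fixpoint reached.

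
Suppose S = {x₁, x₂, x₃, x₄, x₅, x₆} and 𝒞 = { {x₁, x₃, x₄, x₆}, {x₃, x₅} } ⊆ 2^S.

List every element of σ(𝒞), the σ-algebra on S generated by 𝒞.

Initial family (4 sets): { {}, {x₃, x₅}, {x₁, x₃, x₄, x₆}, S }.
Pass 1: 3 new —
  {x₂, x₅}  = complement {x₁, x₃, x₄, x₆}
  {x₁, x₂, x₄, x₆}  = complement {x₃, x₅}
  {x₁, x₃, x₄, x₅, x₆}  = {x₃, x₅} ∪ {x₁, x₃, x₄, x₆}
Pass 2: +4 →
  {x₂}  = complement {x₁, x₃, x₄, x₅, x₆}
  {x₂, x₃, x₅}  = {x₂, x₅} ∪ {x₃, x₅}
  {x₁, x₂, x₃, x₄, x₆}  = {x₁, x₂, x₄, x₆} ∪ {x₁, x₃, x₄, x₆}
  {x₁, x₂, x₄, x₅, x₆}  = {x₂, x₅} ∪ {x₁, x₂, x₄, x₆}
Pass 3. New:
  {x₃}  = complement {x₁, x₂, x₄, x₅, x₆}
  {x₅}  = complement {x₁, x₂, x₃, x₄, x₆}
  {x₁, x₄, x₆}  = complement {x₂, x₃, x₅}
Pass 4. New:
  {x₂, x₃}  = {x₃} ∪ {x₂}
  {x₁, x₄, x₅, x₆}  = {x₁, x₄, x₆} ∪ {x₅}
Pass 5: already closed under ᶜ and ∪.

σ(𝒞) = { {}, {x₂}, {x₃}, {x₅}, {x₂, x₃}, {x₂, x₅}, {x₃, x₅}, {x₁, x₄, x₆}, {x₂, x₃, x₅}, {x₁, x₂, x₄, x₆}, {x₁, x₃, x₄, x₆}, {x₁, x₄, x₅, x₆}, {x₁, x₂, x₃, x₄, x₆}, {x₁, x₂, x₄, x₅, x₆}, {x₁, x₃, x₄, x₅, x₆}, S }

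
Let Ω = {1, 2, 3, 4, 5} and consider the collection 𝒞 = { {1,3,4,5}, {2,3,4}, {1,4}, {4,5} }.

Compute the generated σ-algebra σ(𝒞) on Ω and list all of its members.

Initial family (6 sets): { {}, {1,4}, {4,5}, {2,3,4}, {1,3,4,5}, Ω }.
Pass 1: +7 →
  {2}  = Ω∖{1,3,4,5}
  {1,5}  = Ω∖{2,3,4}
  {1,2,3}  = Ω∖{4,5}
  {1,4,5}  = {4,5} ∪ {1,4}
  {2,3,5}  = Ω∖{1,4}
  {1,2,3,4}  = {2,3,4} ∪ {1,4}
  {2,3,4,5}  = {4,5} ∪ {2,3,4}
Pass 2 adds 8:
  {1}  = Ω∖{2,3,4,5}
  {5}  = Ω∖{1,2,3,4}
  {2,3}  = Ω∖{1,4,5}
  {1,2,4}  = {2} ∪ {1,4}
  {1,2,5}  = {2} ∪ {1,5}
  {2,4,5}  = {2} ∪ {4,5}
  {1,2,3,5}  = {1,2,3} ∪ {2,3,5}
  {1,2,4,5}  = {1,4,5} ∪ {2}
Pass 3: +7 →
  {3}  = Ω∖{1,2,4,5}
  {4}  = Ω∖{1,2,3,5}
  {1,2}  = {2} ∪ {1}
  {1,3}  = Ω∖{2,4,5}
  {2,5}  = {2} ∪ {5}
  {3,4}  = Ω∖{1,2,5}
  {3,5}  = Ω∖{1,2,4}
Pass 4 adds 4:
  {2,4}  = {2} ∪ {4}
  {1,3,4}  = Ω∖{2,5}
  {1,3,5}  = {5} ∪ {1,3}
  {3,4,5}  = Ω∖{1,2}
Pass 5 adds nothing — fixpoint reached.

σ(𝒞) = { {}, {1}, {2}, {3}, {4}, {5}, {1,2}, {1,3}, {1,4}, {1,5}, {2,3}, {2,4}, {2,5}, {3,4}, {3,5}, {4,5}, {1,2,3}, {1,2,4}, {1,2,5}, {1,3,4}, {1,3,5}, {1,4,5}, {2,3,4}, {2,3,5}, {2,4,5}, {3,4,5}, {1,2,3,4}, {1,2,3,5}, {1,2,4,5}, {1,3,4,5}, {2,3,4,5}, Ω }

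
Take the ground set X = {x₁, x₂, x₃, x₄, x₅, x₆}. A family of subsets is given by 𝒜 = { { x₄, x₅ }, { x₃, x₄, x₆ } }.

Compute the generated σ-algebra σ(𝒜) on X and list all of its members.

σ(𝒜) = { {}, { x₄ }, { x₅ }, { x₁, x₂ }, { x₃, x₆ }, { x₄, x₅ }, { x₁, x₂, x₄ }, { x₁, x₂, x₅ }, { x₃, x₄, x₆ }, { x₃, x₅, x₆ }, { x₁, x₂, x₃, x₆ }, { x₁, x₂, x₄, x₅ }, { x₃, x₄, x₅, x₆ }, { x₁, x₂, x₃, x₄, x₆ }, { x₁, x₂, x₃, x₅, x₆ }, X }

Trace:
Begin from { {}, { x₄, x₅ }, { x₃, x₄, x₆ }, X } (that is, 𝒜 plus ∅ and X).
Round 1: +3 →
  { x₁, x₂, x₅ }  = X∖{ x₃, x₄, x₆ }
  { x₁, x₂, x₃, x₆ }  = X∖{ x₄, x₅ }
  { x₃, x₄, x₅, x₆ }  = { x₄, x₅ } ∪ { x₃, x₄, x₆ }
Round 2: 4 new —
  { x₁, x₂ }  = X∖{ x₃, x₄, x₅, x₆ }
  { x₁, x₂, x₄, x₅ }  = { x₄, x₅ } ∪ { x₁, x₂, x₅ }
  { x₁, x₂, x₃, x₄, x₆ }  = { x₃, x₄, x₆ } ∪ { x₁, x₂, x₃, x₆ }
  { x₁, x₂, x₃, x₅, x₆ }  = { x₁, x₂, x₅ } ∪ { x₁, x₂, x₃, x₆ }
Round 3: 3 new —
  { x₄ }  = X∖{ x₁, x₂, x₃, x₅, x₆ }
  { x₅ }  = X∖{ x₁, x₂, x₃, x₄, x₆ }
  { x₃, x₆ }  = X∖{ x₁, x₂, x₄, x₅ }
Round 4 adds 2:
  { x₁, x₂, x₄ }  = { x₁, x₂ } ∪ { x₄ }
  { x₃, x₅, x₆ }  = { x₃, x₆ } ∪ { x₅ }
Round 5: already closed under ᶜ and ∪.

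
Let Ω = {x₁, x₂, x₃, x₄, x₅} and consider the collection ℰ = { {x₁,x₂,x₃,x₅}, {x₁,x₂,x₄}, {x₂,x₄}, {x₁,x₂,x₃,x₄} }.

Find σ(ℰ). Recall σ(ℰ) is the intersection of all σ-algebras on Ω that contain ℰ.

Begin from { ∅, {x₂,x₄}, {x₁,x₂,x₄}, {x₁,x₂,x₃,x₄}, {x₁,x₂,x₃,x₅}, Ω } (that is, ℰ plus ∅ and Ω).
Step 1. New:
  {x₄}  = Ω∖{x₁,x₂,x₃,x₅}
  {x₅}  = Ω∖{x₁,x₂,x₃,x₄}
  {x₃,x₅}  = Ω∖{x₁,x₂,x₄}
  {x₁,x₃,x₅}  = Ω∖{x₂,x₄}
  |family| = 10
Step 2: +6 →
  {x₄,x₅}  = {x₅} ∪ {x₄}
  {x₂,x₄,x₅}  = {x₅} ∪ {x₂,x₄}
  {x₃,x₄,x₅}  = {x₄} ∪ {x₃,x₅}
  {x₁,x₂,x₄,x₅}  = {x₁,x₂,x₄} ∪ {x₅}
  {x₁,x₃,x₄,x₅}  = {x₁,x₃,x₅} ∪ {x₄}
  {x₂,x₃,x₄,x₅}  = {x₃,x₅} ∪ {x₂,x₄}
  |family| = 16
Step 3 (6 new):
  {x₁}  = Ω∖{x₂,x₃,x₄,x₅}
  {x₂}  = Ω∖{x₁,x₃,x₄,x₅}
  {x₃}  = Ω∖{x₁,x₂,x₄,x₅}
  {x₁,x₂}  = Ω∖{x₃,x₄,x₅}
  {x₁,x₃}  = Ω∖{x₂,x₄,x₅}
  {x₁,x₂,x₃}  = Ω∖{x₄,x₅}
  |family| = 22
Step 4 adds 10:
  {x₁,x₄}  = {x₄} ∪ {x₁}
  {x₁,x₅}  = {x₅} ∪ {x₁}
  {x₂,x₃}  = {x₂} ∪ {x₃}
  {x₂,x₅}  = {x₂} ∪ {x₅}
  {x₃,x₄}  = {x₃} ∪ {x₄}
  {x₁,x₂,x₅}  = {x₁,x₂} ∪ {x₅}
  {x₁,x₃,x₄}  = {x₁,x₃} ∪ {x₄}
  {x₁,x₄,x₅}  = {x₄,x₅} ∪ {x₁}
  {x₂,x₃,x₄}  = {x₃} ∪ {x₂,x₄}
  {x₂,x₃,x₅}  = {x₂} ∪ {x₃,x₅}
  |family| = 32
Step 5: closed — nothing new.

Therefore σ(ℰ) = { ∅, {x₁}, {x₂}, {x₃}, {x₄}, {x₅}, {x₁,x₂}, {x₁,x₃}, {x₁,x₄}, {x₁,x₅}, {x₂,x₃}, {x₂,x₄}, {x₂,x₅}, {x₃,x₄}, {x₃,x₅}, {x₄,x₅}, {x₁,x₂,x₃}, {x₁,x₂,x₄}, {x₁,x₂,x₅}, {x₁,x₃,x₄}, {x₁,x₃,x₅}, {x₁,x₄,x₅}, {x₂,x₃,x₄}, {x₂,x₃,x₅}, {x₂,x₄,x₅}, {x₃,x₄,x₅}, {x₁,x₂,x₃,x₄}, {x₁,x₂,x₃,x₅}, {x₁,x₂,x₄,x₅}, {x₁,x₃,x₄,x₅}, {x₂,x₃,x₄,x₅}, Ω } (|σ(ℰ)| = 32).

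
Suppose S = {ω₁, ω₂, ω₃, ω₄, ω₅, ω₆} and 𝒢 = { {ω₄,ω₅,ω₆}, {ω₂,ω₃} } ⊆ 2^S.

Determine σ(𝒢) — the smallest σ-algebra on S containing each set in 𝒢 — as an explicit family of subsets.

σ(𝒢) (8 sets): { {}, {ω₁}, {ω₂,ω₃}, {ω₁,ω₂,ω₃}, {ω₄,ω₅,ω₆}, {ω₁,ω₄,ω₅,ω₆}, {ω₂,ω₃,ω₄,ω₅,ω₆}, S }

Trace:
Seed the family with 𝒢 together with ∅ and S: { {}, {ω₂,ω₃}, {ω₄,ω₅,ω₆}, S }.
Iteration 1 adds 3:
  {ω₁,ω₂,ω₃}  = complement {ω₄,ω₅,ω₆}
  {ω₁,ω₄,ω₅,ω₆}  = complement {ω₂,ω₃}
  {ω₂,ω₃,ω₄,ω₅,ω₆}  = {ω₂,ω₃} ∪ {ω₄,ω₅,ω₆}
  |family| = 7
Iteration 2. New:
  {ω₁}  = complement {ω₂,ω₃,ω₄,ω₅,ω₆}
  |family| = 8
Iteration 3: stable.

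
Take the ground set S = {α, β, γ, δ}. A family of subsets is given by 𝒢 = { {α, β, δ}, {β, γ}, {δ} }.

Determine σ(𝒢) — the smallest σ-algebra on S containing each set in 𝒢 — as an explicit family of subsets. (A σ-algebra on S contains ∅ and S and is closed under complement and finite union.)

Seed the family with 𝒢 together with ∅ and S: { {}, {δ}, {β, γ}, {α, β, δ}, S }.
Step 1: 4 new —
  {γ}  = {α, β, δ}ᶜ
  {α, δ}  = {β, γ}ᶜ
  {α, β, γ}  = {δ}ᶜ
  {β, γ, δ}  = {β, γ} ∪ {δ}
  (now 9)
Step 2: +3 →
  {α}  = {β, γ, δ}ᶜ
  {γ, δ}  = {γ} ∪ {δ}
  {α, γ, δ}  = {γ} ∪ {α, δ}
  (now 12)
Step 3 (3 new):
  {β}  = {α, γ, δ}ᶜ
  {α, β}  = {γ, δ}ᶜ
  {α, γ}  = {γ} ∪ {α}
  (now 15)
Step 4. New:
  {β, δ}  = {α, γ}ᶜ
  (now 16)
Step 5: no new sets; the family is a σ-algebra.

σ(𝒢) = { {}, {α}, {β}, {γ}, {δ}, {α, β}, {α, γ}, {α, δ}, {β, γ}, {β, δ}, {γ, δ}, {α, β, γ}, {α, β, δ}, {α, γ, δ}, {β, γ, δ}, S }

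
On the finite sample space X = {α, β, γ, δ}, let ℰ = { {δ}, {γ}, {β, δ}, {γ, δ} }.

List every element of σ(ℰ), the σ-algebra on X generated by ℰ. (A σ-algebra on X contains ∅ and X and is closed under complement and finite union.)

σ(ℰ) (16 sets): { {}, {α}, {β}, {γ}, {δ}, {α, β}, {α, γ}, {α, δ}, {β, γ}, {β, δ}, {γ, δ}, {α, β, γ}, {α, β, δ}, {α, γ, δ}, {β, γ, δ}, X }

Derivation:
Seed the family with ℰ together with ∅ and X: { {}, {γ}, {δ}, {β, δ}, {γ, δ}, X }.
Iteration 1 (5 new):
  {α, β}  = {γ, δ}ᶜ
  {α, γ}  = {β, δ}ᶜ
  {α, β, γ}  = {δ}ᶜ
  {α, β, δ}  = {γ}ᶜ
  {β, γ, δ}  = {γ} ∪ {β, δ}
  |family| = 11
Iteration 2: +2 →
  {α}  = {β, γ, δ}ᶜ
  {α, γ, δ}  = {γ, δ} ∪ {α, γ}
  |family| = 13
Iteration 3 adds 2:
  {β}  = {α, γ, δ}ᶜ
  {α, δ}  = {δ} ∪ {α}
  |family| = 15
Iteration 4 (1 new):
  {β, γ}  = {α, δ}ᶜ
  |family| = 16
Iteration 5: already closed under ᶜ and ∪.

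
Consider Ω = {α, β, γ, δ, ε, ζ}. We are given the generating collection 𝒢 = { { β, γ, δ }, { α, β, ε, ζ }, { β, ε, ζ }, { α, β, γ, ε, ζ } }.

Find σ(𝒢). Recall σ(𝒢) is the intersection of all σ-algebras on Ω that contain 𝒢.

|σ(𝒢)| = 32.  σ(𝒢) = { ∅, { α }, { β }, { γ }, { δ }, { α, β }, { α, γ }, { α, δ }, { β, γ }, { β, δ }, { γ, δ }, { ε, ζ }, { α, β, γ }, { α, β, δ }, { α, γ, δ }, { α, ε, ζ }, { β, γ, δ }, { β, ε, ζ }, { γ, ε, ζ }, { δ, ε, ζ }, { α, β, γ, δ }, { α, β, ε, ζ }, { α, γ, ε, ζ }, { α, δ, ε, ζ }, { β, γ, ε, ζ }, { β, δ, ε, ζ }, { γ, δ, ε, ζ }, { α, β, γ, ε, ζ }, { α, β, δ, ε, ζ }, { α, γ, δ, ε, ζ }, { β, γ, δ, ε, ζ }, Ω }

Trace:
Start: 𝒢 ∪ {∅, Ω} = { ∅, { β, γ, δ }, { β, ε, ζ }, { α, β, ε, ζ }, { α, β, γ, ε, ζ }, Ω }.
Iteration 1: 5 new —
  { δ }  = complement { α, β, γ, ε, ζ }
  { γ, δ }  = complement { α, β, ε, ζ }
  { α, γ, δ }  = complement { β, ε, ζ }
  { α, ε, ζ }  = complement { β, γ, δ }
  { β, γ, δ, ε, ζ }  = { β, γ, δ } ∪ { β, ε, ζ }
  |family| = 11
Iteration 2: 6 new —
  { α }  = complement { β, γ, δ, ε, ζ }
  { α, β, γ, δ }  = { β, γ, δ } ∪ { α, γ, δ }
  { α, δ, ε, ζ }  = { α, ε, ζ } ∪ { δ }
  { β, δ, ε, ζ }  = { β, ε, ζ } ∪ { δ }
  { α, β, δ, ε, ζ }  = { δ } ∪ { α, β, ε, ζ }
  { α, γ, δ, ε, ζ }  = { γ, δ } ∪ { α, ε, ζ }
  |family| = 17
Iteration 3 adds 6:
  { β }  = complement { α, γ, δ, ε, ζ }
  { γ }  = complement { α, β, δ, ε, ζ }
  { α, γ }  = complement { β, δ, ε, ζ }
  { α, δ }  = { α } ∪ { δ }
  { β, γ }  = complement { α, δ, ε, ζ }
  { ε, ζ }  = complement { α, β, γ, δ }
  |family| = 23
Iteration 4 adds 9:
  { α, β }  = { β } ∪ { α }
  { β, δ }  = { β } ∪ { δ }
  { α, β, γ }  = { β } ∪ { α, γ }
  { α, β, δ }  = { β } ∪ { α, δ }
  { γ, ε, ζ }  = { ε, ζ } ∪ { γ }
  { δ, ε, ζ }  = { ε, ζ } ∪ { δ }
  { α, γ, ε, ζ }  = { ε, ζ } ∪ { α, γ }
  { β, γ, ε, ζ }  = complement { α, δ }
  { γ, δ, ε, ζ }  = { γ, δ } ∪ { ε, ζ }
  |family| = 32
After Iteration 5 the family is unchanged; done.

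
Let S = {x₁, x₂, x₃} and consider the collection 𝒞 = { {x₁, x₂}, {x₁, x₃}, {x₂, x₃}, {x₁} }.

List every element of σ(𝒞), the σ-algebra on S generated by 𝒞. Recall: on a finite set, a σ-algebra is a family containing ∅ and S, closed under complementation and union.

Take S₀ = 𝒞 ∪ {∅, S} = { {}, {x₁}, {x₁, x₂}, {x₁, x₃}, {x₂, x₃}, S }.
Pass 1: +2 →
  {x₂}  = {x₁, x₃}ᶜ
  {x₃}  = {x₁, x₂}ᶜ
  (now 8)
After Pass 2 the family is unchanged; done.

|σ(𝒞)| = 8.  σ(𝒞) = { {}, {x₁}, {x₂}, {x₃}, {x₁, x₂}, {x₁, x₃}, {x₂, x₃}, S }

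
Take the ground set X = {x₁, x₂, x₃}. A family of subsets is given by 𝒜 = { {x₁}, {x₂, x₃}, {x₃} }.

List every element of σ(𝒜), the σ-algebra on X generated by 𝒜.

σ(𝒜) (8 sets): { ∅, {x₁}, {x₂}, {x₃}, {x₁, x₂}, {x₁, x₃}, {x₂, x₃}, X }

Trace:
Begin from { ∅, {x₁}, {x₃}, {x₂, x₃}, X } (that is, 𝒜 plus ∅ and X).
Step 1. New:
  {x₁, x₂}  = ᶜ of {x₃}
  {x₁, x₃}  = {x₃} ∪ {x₁}
Step 2: 1 new —
  {x₂}  = ᶜ of {x₁, x₃}
Step 3: closed — nothing new.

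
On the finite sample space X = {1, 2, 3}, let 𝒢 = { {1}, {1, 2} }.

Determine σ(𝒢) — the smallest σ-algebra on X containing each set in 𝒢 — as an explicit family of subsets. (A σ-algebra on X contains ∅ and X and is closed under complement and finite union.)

Initial family (4 sets): { {}, {1}, {1, 2}, X }.
Pass 1. New:
  {3}  = complement {1, 2}
  {2, 3}  = complement {1}
  — 6 sets.
Pass 2. New:
  {1, 3}  = {3} ∪ {1}
  — 7 sets.
Pass 3. New:
  {2}  = complement {1, 3}
  — 8 sets.
Pass 4: already closed under ᶜ and ∪.

|σ(𝒢)| = 8.  σ(𝒢) = { {}, {1}, {2}, {3}, {1, 2}, {1, 3}, {2, 3}, X }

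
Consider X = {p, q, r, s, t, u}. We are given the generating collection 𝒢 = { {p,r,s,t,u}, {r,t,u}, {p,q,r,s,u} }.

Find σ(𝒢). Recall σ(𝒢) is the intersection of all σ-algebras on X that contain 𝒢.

σ(𝒢) = { {}, {q}, {t}, {p,s}, {q,t}, {r,u}, {p,q,s}, {p,s,t}, {q,r,u}, {r,t,u}, {p,q,s,t}, {p,r,s,u}, {q,r,t,u}, {p,q,r,s,u}, {p,r,s,t,u}, X }

Trace:
Initial family (5 sets): { {}, {r,t,u}, {p,q,r,s,u}, {p,r,s,t,u}, X }.
Pass 1. New:
  {q}  = X∖{p,r,s,t,u}
  {t}  = X∖{p,q,r,s,u}
  {p,q,s}  = X∖{r,t,u}
  [8 total]
Pass 2 adds 3:
  {q,t}  = {q} ∪ {t}
  {p,q,s,t}  = {p,q,s} ∪ {t}
  {q,r,t,u}  = {q} ∪ {r,t,u}
  [11 total]
Pass 3: 3 new —
  {p,s}  = X∖{q,r,t,u}
  {r,u}  = X∖{p,q,s,t}
  {p,r,s,u}  = X∖{q,t}
  [14 total]
Pass 4: 2 new —
  {p,s,t}  = {p,s} ∪ {t}
  {q,r,u}  = {r,u} ∪ {q}
  [16 total]
Pass 5: already closed under ᶜ and ∪.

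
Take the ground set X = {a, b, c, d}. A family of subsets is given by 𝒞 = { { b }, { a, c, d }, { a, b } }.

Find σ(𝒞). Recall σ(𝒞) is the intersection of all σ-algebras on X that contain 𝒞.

|σ(𝒞)| = 8.  σ(𝒞) = { {}, { a }, { b }, { a, b }, { c, d }, { a, c, d }, { b, c, d }, X }

Derivation:
Seed the family with 𝒞 together with ∅ and X: { {}, { b }, { a, b }, { a, c, d }, X }.
Step 1 (1 new):
  { c, d }  = X∖{ a, b }
Step 2 adds 1:
  { b, c, d }  = { b } ∪ { c, d }
Step 3 (1 new):
  { a }  = X∖{ b, c, d }
Step 4 adds nothing — fixpoint reached.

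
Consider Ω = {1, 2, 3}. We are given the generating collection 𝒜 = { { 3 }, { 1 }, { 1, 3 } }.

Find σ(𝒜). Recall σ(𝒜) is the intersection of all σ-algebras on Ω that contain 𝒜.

σ(𝒜) (8 sets): { ∅, { 1 }, { 2 }, { 3 }, { 1, 2 }, { 1, 3 }, { 2, 3 }, Ω }

Derivation:
Start: 𝒜 ∪ {∅, Ω} = { ∅, { 1 }, { 3 }, { 1, 3 }, Ω }.
Round 1. New:
  { 2 }  = complement { 1, 3 }
  { 1, 2 }  = complement { 3 }
  { 2, 3 }  = complement { 1 }
Round 2 adds nothing — fixpoint reached.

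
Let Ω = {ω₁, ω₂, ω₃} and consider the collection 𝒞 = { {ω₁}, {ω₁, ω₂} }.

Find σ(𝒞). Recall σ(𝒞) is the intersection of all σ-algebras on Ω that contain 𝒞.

σ(𝒞) (8 sets): { ∅, {ω₁}, {ω₂}, {ω₃}, {ω₁, ω₂}, {ω₁, ω₃}, {ω₂, ω₃}, Ω }

Check:
Seed the family with 𝒞 together with ∅ and Ω: { ∅, {ω₁}, {ω₁, ω₂}, Ω }.
Round 1: 2 new —
  {ω₃}  = ᶜ of {ω₁, ω₂}
  {ω₂, ω₃}  = ᶜ of {ω₁}
Round 2 adds 1:
  {ω₁, ω₃}  = {ω₃} ∪ {ω₁}
Round 3 (1 new):
  {ω₂}  = ᶜ of {ω₁, ω₃}
Round 4 adds nothing — fixpoint reached.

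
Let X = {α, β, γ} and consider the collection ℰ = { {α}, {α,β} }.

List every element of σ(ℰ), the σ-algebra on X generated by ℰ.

Take S₀ = ℰ ∪ {∅, X} = { ∅, {α}, {α,β}, X }.
Iteration 1 adds 2:
  {γ}  = ᶜ of {α,β}
  {β,γ}  = ᶜ of {α}
  [6 total]
Iteration 2. New:
  {α,γ}  = {γ} ∪ {α}
  [7 total]
Iteration 3: +1 →
  {β}  = ᶜ of {α,γ}
  [8 total]
Iteration 4 adds nothing — fixpoint reached.

Hence σ(ℰ) has 8 members: { ∅, {α}, {β}, {γ}, {α,β}, {α,γ}, {β,γ}, X }.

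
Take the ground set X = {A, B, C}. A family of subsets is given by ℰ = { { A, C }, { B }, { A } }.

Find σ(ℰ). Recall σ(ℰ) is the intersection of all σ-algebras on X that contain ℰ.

|σ(ℰ)| = 8.  σ(ℰ) = { {  }, { A }, { B }, { C }, { A, B }, { A, C }, { B, C }, X }

Derivation:
Initial family (5 sets): { {  }, { A }, { B }, { A, C }, X }.
Step 1. New:
  { A, B }  = { B } ∪ { A }
  { B, C }  = ᶜ of { A }
  |family| = 7
Step 2. New:
  { C }  = ᶜ of { A, B }
  |family| = 8
After Step 3 the family is unchanged; done.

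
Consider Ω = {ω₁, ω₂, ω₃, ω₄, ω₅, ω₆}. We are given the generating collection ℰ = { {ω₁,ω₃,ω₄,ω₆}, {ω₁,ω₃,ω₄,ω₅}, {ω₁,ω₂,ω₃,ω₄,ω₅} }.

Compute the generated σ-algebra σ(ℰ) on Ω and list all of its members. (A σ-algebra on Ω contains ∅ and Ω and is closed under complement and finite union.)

|σ(ℰ)| = 16.  σ(ℰ) = { ∅, {ω₂}, {ω₅}, {ω₆}, {ω₂,ω₅}, {ω₂,ω₆}, {ω₅,ω₆}, {ω₁,ω₃,ω₄}, {ω₂,ω₅,ω₆}, {ω₁,ω₂,ω₃,ω₄}, {ω₁,ω₃,ω₄,ω₅}, {ω₁,ω₃,ω₄,ω₆}, {ω₁,ω₂,ω₃,ω₄,ω₅}, {ω₁,ω₂,ω₃,ω₄,ω₆}, {ω₁,ω₃,ω₄,ω₅,ω₆}, Ω }

Check:
Seed the family with ℰ together with ∅ and Ω: { ∅, {ω₁,ω₃,ω₄,ω₅}, {ω₁,ω₃,ω₄,ω₆}, {ω₁,ω₂,ω₃,ω₄,ω₅}, Ω }.
Pass 1: 4 new —
  {ω₆}  = complement {ω₁,ω₂,ω₃,ω₄,ω₅}
  {ω₂,ω₅}  = complement {ω₁,ω₃,ω₄,ω₆}
  {ω₂,ω₆}  = complement {ω₁,ω₃,ω₄,ω₅}
  {ω₁,ω₃,ω₄,ω₅,ω₆}  = {ω₁,ω₃,ω₄,ω₅} ∪ {ω₁,ω₃,ω₄,ω₆}
  [9 total]
Pass 2: +3 →
  {ω₂}  = complement {ω₁,ω₃,ω₄,ω₅,ω₆}
  {ω₂,ω₅,ω₆}  = {ω₂,ω₅} ∪ {ω₂,ω₆}
  {ω₁,ω₂,ω₃,ω₄,ω₆}  = {ω₂,ω₆} ∪ {ω₁,ω₃,ω₄,ω₆}
  [12 total]
Pass 3. New:
  {ω₅}  = complement {ω₁,ω₂,ω₃,ω₄,ω₆}
  {ω₁,ω₃,ω₄}  = complement {ω₂,ω₅,ω₆}
  [14 total]
Pass 4 (2 new):
  {ω₅,ω₆}  = {ω₆} ∪ {ω₅}
  {ω₁,ω₂,ω₃,ω₄}  = {ω₁,ω₃,ω₄} ∪ {ω₂}
  [16 total]
Pass 5 adds nothing — fixpoint reached.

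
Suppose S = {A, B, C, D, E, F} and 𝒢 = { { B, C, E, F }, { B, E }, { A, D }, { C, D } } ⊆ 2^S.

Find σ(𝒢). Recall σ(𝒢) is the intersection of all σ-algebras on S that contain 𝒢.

σ(𝒢) (32 sets): { {  }, { A }, { C }, { D }, { F }, { A, C }, { A, D }, { A, F }, { B, E }, { C, D }, { C, F }, { D, F }, { A, B, E }, { A, C, D }, { A, C, F }, { A, D, F }, { B, C, E }, { B, D, E }, { B, E, F }, { C, D, F }, { A, B, C, E }, { A, B, D, E }, { A, B, E, F }, { A, C, D, F }, { B, C, D, E }, { B, C, E, F }, { B, D, E, F }, { A, B, C, D, E }, { A, B, C, E, F }, { A, B, D, E, F }, { B, C, D, E, F }, S }

Derivation:
Seed the family with 𝒢 together with ∅ and S: { {  }, { A, D }, { B, E }, { C, D }, { B, C, E, F }, S }.
Iteration 1: 6 new —
  { A, C, D }  = { C, D } ∪ { A, D }
  { A, B, D, E }  = { B, E } ∪ { A, D }
  { A, B, E, F }  = ᶜ of { C, D }
  { A, C, D, F }  = ᶜ of { B, E }
  { B, C, D, E }  = { B, E } ∪ { C, D }
  { B, C, D, E, F }  = { C, D } ∪ { B, C, E, F }
  — 12 sets.
Iteration 2 (7 new):
  { A }  = ᶜ of { B, C, D, E, F }
  { A, F }  = ᶜ of { B, C, D, E }
  { C, F }  = ᶜ of { A, B, D, E }
  { B, E, F }  = ᶜ of { A, C, D }
  { A, B, C, D, E }  = { B, E } ∪ { A, C, D }
  { A, B, C, E, F }  = { B, C, E, F } ∪ { A, B, E, F }
  { A, B, D, E, F }  = { A, B, D, E } ∪ { A, B, E, F }
  — 19 sets.
Iteration 3 adds 7:
  { C }  = ᶜ of { A, B, D, E, F }
  { D }  = ᶜ of { A, B, C, E, F }
  { F }  = ᶜ of { A, B, C, D, E }
  { A, B, E }  = { B, E } ∪ { A }
  { A, C, F }  = { A, F } ∪ { C, F }
  { A, D, F }  = { A, F } ∪ { A, D }
  { C, D, F }  = { C, D } ∪ { C, F }
  — 26 sets.
Iteration 4 (6 new):
  { A, C }  = { A } ∪ { C }
  { D, F }  = { F } ∪ { D }
  { B, C, E }  = ᶜ of { A, D, F }
  { B, D, E }  = ᶜ of { A, C, F }
  { A, B, C, E }  = { C } ∪ { A, B, E }
  { B, D, E, F }  = { B, E, F } ∪ { D }
  — 32 sets.
Iteration 5: already closed under ᶜ and ∪.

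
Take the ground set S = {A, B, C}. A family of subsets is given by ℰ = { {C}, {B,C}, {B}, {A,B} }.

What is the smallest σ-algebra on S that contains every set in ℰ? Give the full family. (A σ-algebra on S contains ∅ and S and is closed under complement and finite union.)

Answer: σ(ℰ) = { ∅, {A}, {B}, {C}, {A,B}, {A,C}, {B,C}, S }

Derivation:
Begin from { ∅, {B}, {C}, {A,B}, {B,C}, S } (that is, ℰ plus ∅ and S).
Pass 1 adds 2:
  {A}  = complement {B,C}
  {A,C}  = complement {B}
  — 8 sets.
Pass 2: already closed under ᶜ and ∪.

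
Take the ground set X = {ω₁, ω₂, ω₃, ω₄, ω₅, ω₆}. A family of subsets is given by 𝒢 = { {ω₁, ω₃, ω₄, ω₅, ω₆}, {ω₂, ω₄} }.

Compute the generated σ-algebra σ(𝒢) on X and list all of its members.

Begin from { {}, {ω₂, ω₄}, {ω₁, ω₃, ω₄, ω₅, ω₆}, X } (that is, 𝒢 plus ∅ and X).
Iteration 1: +2 →
  {ω₂}  = complement {ω₁, ω₃, ω₄, ω₅, ω₆}
  {ω₁, ω₃, ω₅, ω₆}  = complement {ω₂, ω₄}
  [6 total]
Iteration 2 adds 1:
  {ω₁, ω₂, ω₃, ω₅, ω₆}  = {ω₁, ω₃, ω₅, ω₆} ∪ {ω₂}
  [7 total]
Iteration 3 adds 1:
  {ω₄}  = complement {ω₁, ω₂, ω₃, ω₅, ω₆}
  [8 total]
Iteration 4: already closed under ᶜ and ∪.

σ(𝒢) = { {}, {ω₂}, {ω₄}, {ω₂, ω₄}, {ω₁, ω₃, ω₅, ω₆}, {ω₁, ω₂, ω₃, ω₅, ω₆}, {ω₁, ω₃, ω₄, ω₅, ω₆}, X }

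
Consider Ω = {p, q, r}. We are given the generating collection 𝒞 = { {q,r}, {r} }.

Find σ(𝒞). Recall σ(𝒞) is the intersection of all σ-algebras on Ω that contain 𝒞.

Seed the family with 𝒞 together with ∅ and Ω: { {}, {r}, {q,r}, Ω }.
Round 1: +2 →
  {p}  = complement {q,r}
  {p,q}  = complement {r}
Round 2 adds 1:
  {p,r}  = {r} ∪ {p}
Round 3. New:
  {q}  = complement {p,r}
After Round 4 the family is unchanged; done.

σ(𝒞) = { {}, {p}, {q}, {r}, {p,q}, {p,r}, {q,r}, Ω }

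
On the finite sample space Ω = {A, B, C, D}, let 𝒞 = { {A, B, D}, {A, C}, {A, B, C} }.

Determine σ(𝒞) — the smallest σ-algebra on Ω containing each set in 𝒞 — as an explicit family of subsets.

Answer: σ(𝒞) = { {}, {A}, {B}, {C}, {D}, {A, B}, {A, C}, {A, D}, {B, C}, {B, D}, {C, D}, {A, B, C}, {A, B, D}, {A, C, D}, {B, C, D}, Ω }

Check:
Start: 𝒞 ∪ {∅, Ω} = { {}, {A, C}, {A, B, C}, {A, B, D}, Ω }.
Round 1. New:
  {C}  = complement {A, B, D}
  {D}  = complement {A, B, C}
  {B, D}  = complement {A, C}
  — 8 sets.
Round 2 adds 3:
  {C, D}  = {D} ∪ {C}
  {A, C, D}  = {D} ∪ {A, C}
  {B, C, D}  = {C} ∪ {B, D}
  — 11 sets.
Round 3 adds 3:
  {A}  = complement {B, C, D}
  {B}  = complement {A, C, D}
  {A, B}  = complement {C, D}
  — 14 sets.
Round 4: +2 →
  {A, D}  = {D} ∪ {A}
  {B, C}  = {C} ∪ {B}
  — 16 sets.
Round 5: closed — nothing new.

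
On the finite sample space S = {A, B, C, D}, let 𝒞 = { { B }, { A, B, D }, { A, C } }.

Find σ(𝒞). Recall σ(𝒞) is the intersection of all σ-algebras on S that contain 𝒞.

Initial family (5 sets): { {}, { B }, { A, C }, { A, B, D }, S }.
Iteration 1. New:
  { C }  = { A, B, D }ᶜ
  { B, D }  = { A, C }ᶜ
  { A, B, C }  = { A, C } ∪ { B }
  { A, C, D }  = { B }ᶜ
Iteration 2 adds 3:
  { D }  = { A, B, C }ᶜ
  { B, C }  = { B } ∪ { C }
  { B, C, D }  = { C } ∪ { B, D }
Iteration 3: 3 new —
  { A }  = { B, C, D }ᶜ
  { A, D }  = { B, C }ᶜ
  { C, D }  = { C } ∪ { D }
Iteration 4: 1 new —
  { A, B }  = { C, D }ᶜ
Iteration 5: closed — nothing new.

Therefore σ(𝒞) = { {}, { A }, { B }, { C }, { D }, { A, B }, { A, C }, { A, D }, { B, C }, { B, D }, { C, D }, { A, B, C }, { A, B, D }, { A, C, D }, { B, C, D }, S } (|σ(𝒞)| = 16).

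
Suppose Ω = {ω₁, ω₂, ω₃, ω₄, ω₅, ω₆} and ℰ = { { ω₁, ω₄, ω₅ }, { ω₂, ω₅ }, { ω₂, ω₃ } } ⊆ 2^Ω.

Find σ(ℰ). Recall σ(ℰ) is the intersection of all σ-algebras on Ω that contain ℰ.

Seed the family with ℰ together with ∅ and Ω: { {  }, { ω₂, ω₃ }, { ω₂, ω₅ }, { ω₁, ω₄, ω₅ }, Ω }.
Step 1: 6 new —
  { ω₂, ω₃, ω₅ }  = { ω₂, ω₅ } ∪ { ω₂, ω₃ }
  { ω₂, ω₃, ω₆ }  = complement { ω₁, ω₄, ω₅ }
  { ω₁, ω₂, ω₄, ω₅ }  = { ω₁, ω₄, ω₅ } ∪ { ω₂, ω₅ }
  { ω₁, ω₃, ω₄, ω₆ }  = complement { ω₂, ω₅ }
  { ω₁, ω₄, ω₅, ω₆ }  = complement { ω₂, ω₃ }
  { ω₁, ω₂, ω₃, ω₄, ω₅ }  = { ω₁, ω₄, ω₅ } ∪ { ω₂, ω₃ }
  [11 total]
Step 2 adds 7:
  { ω₆ }  = complement { ω₁, ω₂, ω₃, ω₄, ω₅ }
  { ω₃, ω₆ }  = complement { ω₁, ω₂, ω₄, ω₅ }
  { ω₁, ω₄, ω₆ }  = complement { ω₂, ω₃, ω₅ }
  { ω₂, ω₃, ω₅, ω₆ }  = { ω₂, ω₅ } ∪ { ω₂, ω₃, ω₆ }
  { ω₁, ω₂, ω₃, ω₄, ω₆ }  = { ω₂, ω₃, ω₆ } ∪ { ω₁, ω₃, ω₄, ω₆ }
  { ω₁, ω₂, ω₄, ω₅, ω₆ }  = { ω₂, ω₅ } ∪ { ω₁, ω₄, ω₅, ω₆ }
  { ω₁, ω₃, ω₄, ω₅, ω₆ }  = { ω₁, ω₄, ω₅ } ∪ { ω₁, ω₃, ω₄, ω₆ }
  [18 total]
Step 3. New:
  { ω₂ }  = complement { ω₁, ω₃, ω₄, ω₅, ω₆ }
  { ω₃ }  = complement { ω₁, ω₂, ω₄, ω₅, ω₆ }
  { ω₅ }  = complement { ω₁, ω₂, ω₃, ω₄, ω₆ }
  { ω₁, ω₄ }  = complement { ω₂, ω₃, ω₅, ω₆ }
  { ω₂, ω₅, ω₆ }  = { ω₂, ω₅ } ∪ { ω₆ }
  [23 total]
Step 4: +9 →
  { ω₂, ω₆ }  = { ω₂ } ∪ { ω₆ }
  { ω₃, ω₅ }  = { ω₅ } ∪ { ω₃ }
  { ω₅, ω₆ }  = { ω₆ } ∪ { ω₅ }
  { ω₁, ω₂, ω₄ }  = { ω₂ } ∪ { ω₁, ω₄ }
  { ω₁, ω₃, ω₄ }  = complement { ω₂, ω₅, ω₆ }
  { ω₃, ω₅, ω₆ }  = { ω₅ } ∪ { ω₃, ω₆ }
  { ω₁, ω₂, ω₃, ω₄ }  = { ω₂, ω₃ } ∪ { ω₁, ω₄ }
  { ω₁, ω₂, ω₄, ω₆ }  = { ω₂ } ∪ { ω₁, ω₄, ω₆ }
  { ω₁, ω₃, ω₄, ω₅ }  = { ω₁, ω₄, ω₅ } ∪ { ω₃ }
  [32 total]
Step 5: no new sets; the family is a σ-algebra.

Hence σ(ℰ) has 32 members: { {  }, { ω₂ }, { ω₃ }, { ω₅ }, { ω₆ }, { ω₁, ω₄ }, { ω₂, ω₃ }, { ω₂, ω₅ }, { ω₂, ω₆ }, { ω₃, ω₅ }, { ω₃, ω₆ }, { ω₅, ω₆ }, { ω₁, ω₂, ω₄ }, { ω₁, ω₃, ω₄ }, { ω₁, ω₄, ω₅ }, { ω₁, ω₄, ω₆ }, { ω₂, ω₃, ω₅ }, { ω₂, ω₃, ω₆ }, { ω₂, ω₅, ω₆ }, { ω₃, ω₅, ω₆ }, { ω₁, ω₂, ω₃, ω₄ }, { ω₁, ω₂, ω₄, ω₅ }, { ω₁, ω₂, ω₄, ω₆ }, { ω₁, ω₃, ω₄, ω₅ }, { ω₁, ω₃, ω₄, ω₆ }, { ω₁, ω₄, ω₅, ω₆ }, { ω₂, ω₃, ω₅, ω₆ }, { ω₁, ω₂, ω₃, ω₄, ω₅ }, { ω₁, ω₂, ω₃, ω₄, ω₆ }, { ω₁, ω₂, ω₄, ω₅, ω₆ }, { ω₁, ω₃, ω₄, ω₅, ω₆ }, Ω }.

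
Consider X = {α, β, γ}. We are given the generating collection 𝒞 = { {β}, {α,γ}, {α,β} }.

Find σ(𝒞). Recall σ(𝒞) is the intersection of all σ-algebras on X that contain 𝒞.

|σ(𝒞)| = 8.  σ(𝒞) = { ∅, {α}, {β}, {γ}, {α,β}, {α,γ}, {β,γ}, X }

Working:
Start: 𝒞 ∪ {∅, X} = { ∅, {β}, {α,β}, {α,γ}, X }.
Iteration 1: +1 →
  {γ}  = ᶜ of {α,β}
Iteration 2 (1 new):
  {β,γ}  = {γ} ∪ {β}
Iteration 3: +1 →
  {α}  = ᶜ of {β,γ}
Iteration 4: already closed under ᶜ and ∪.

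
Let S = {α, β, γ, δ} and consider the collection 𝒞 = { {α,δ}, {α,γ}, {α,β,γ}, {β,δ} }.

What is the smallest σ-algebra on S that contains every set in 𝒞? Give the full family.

Seed the family with 𝒞 together with ∅ and S: { {}, {α,γ}, {α,δ}, {β,δ}, {α,β,γ}, S }.
Round 1. New:
  {δ}  = {α,β,γ}ᶜ
  {β,γ}  = {α,δ}ᶜ
  {α,β,δ}  = {α,δ} ∪ {β,δ}
  {α,γ,δ}  = {α,δ} ∪ {α,γ}
Round 2: +3 →
  {β}  = {α,γ,δ}ᶜ
  {γ}  = {α,β,δ}ᶜ
  {β,γ,δ}  = {β,γ} ∪ {δ}
Round 3: 2 new —
  {α}  = {β,γ,δ}ᶜ
  {γ,δ}  = {γ} ∪ {δ}
Round 4: 1 new —
  {α,β}  = {γ,δ}ᶜ
Round 5 adds nothing — fixpoint reached.

Therefore σ(𝒞) = { {}, {α}, {β}, {γ}, {δ}, {α,β}, {α,γ}, {α,δ}, {β,γ}, {β,δ}, {γ,δ}, {α,β,γ}, {α,β,δ}, {α,γ,δ}, {β,γ,δ}, S } (|σ(𝒞)| = 16).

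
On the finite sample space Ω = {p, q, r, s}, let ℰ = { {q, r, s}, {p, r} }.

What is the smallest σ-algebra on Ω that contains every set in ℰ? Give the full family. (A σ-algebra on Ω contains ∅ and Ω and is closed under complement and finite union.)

Answer: σ(ℰ) = { {}, {p}, {r}, {p, r}, {q, s}, {p, q, s}, {q, r, s}, Ω }

Check:
Begin from { {}, {p, r}, {q, r, s}, Ω } (that is, ℰ plus ∅ and Ω).
Iteration 1 (2 new):
  {p}  = ᶜ of {q, r, s}
  {q, s}  = ᶜ of {p, r}
  (now 6)
Iteration 2 (1 new):
  {p, q, s}  = {q, s} ∪ {p}
  (now 7)
Iteration 3: 1 new —
  {r}  = ᶜ of {p, q, s}
  (now 8)
Iteration 4 adds nothing — fixpoint reached.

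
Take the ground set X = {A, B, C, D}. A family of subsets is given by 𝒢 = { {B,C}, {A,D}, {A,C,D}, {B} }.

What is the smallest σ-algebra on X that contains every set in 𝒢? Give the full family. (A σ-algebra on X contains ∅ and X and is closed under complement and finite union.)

σ(𝒢) = { ∅, {B}, {C}, {A,D}, {B,C}, {A,B,D}, {A,C,D}, X }

Check:
Start: 𝒢 ∪ {∅, X} = { ∅, {B}, {A,D}, {B,C}, {A,C,D}, X }.
Pass 1: 1 new —
  {A,B,D}  = {A,D} ∪ {B}
Pass 2 (1 new):
  {C}  = {A,B,D}ᶜ
After Pass 3 the family is unchanged; done.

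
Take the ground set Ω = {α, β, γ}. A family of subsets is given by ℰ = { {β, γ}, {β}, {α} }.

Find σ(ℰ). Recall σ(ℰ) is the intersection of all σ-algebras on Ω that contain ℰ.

Start: ℰ ∪ {∅, Ω} = { {}, {α}, {β}, {β, γ}, Ω }.
Pass 1. New:
  {α, β}  = {β} ∪ {α}
  {α, γ}  = ᶜ of {β}
  [7 total]
Pass 2: +1 →
  {γ}  = ᶜ of {α, β}
  [8 total]
Pass 3 adds nothing — fixpoint reached.

Hence σ(ℰ) has 8 members: { {}, {α}, {β}, {γ}, {α, β}, {α, γ}, {β, γ}, Ω }.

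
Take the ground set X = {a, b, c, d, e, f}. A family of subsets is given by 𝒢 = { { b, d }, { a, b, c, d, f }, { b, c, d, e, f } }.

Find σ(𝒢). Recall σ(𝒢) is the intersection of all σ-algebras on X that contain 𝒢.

Take S₀ = 𝒢 ∪ {∅, X} = { {}, { b, d }, { a, b, c, d, f }, { b, c, d, e, f }, X }.
Step 1: +3 →
  { a }  = ᶜ of { b, c, d, e, f }
  { e }  = ᶜ of { a, b, c, d, f }
  { a, c, e, f }  = ᶜ of { b, d }
  [8 total]
Step 2 adds 3:
  { a, e }  = { e } ∪ { a }
  { a, b, d }  = { b, d } ∪ { a }
  { b, d, e }  = { b, d } ∪ { e }
  [11 total]
Step 3: 4 new —
  { a, c, f }  = ᶜ of { b, d, e }
  { c, e, f }  = ᶜ of { a, b, d }
  { a, b, d, e }  = { a, e } ∪ { a, b, d }
  { b, c, d, f }  = ᶜ of { a, e }
  [15 total]
Step 4. New:
  { c, f }  = ᶜ of { a, b, d, e }
  [16 total]
Step 5: no new sets; the family is a σ-algebra.

|σ(𝒢)| = 16.  σ(𝒢) = { {}, { a }, { e }, { a, e }, { b, d }, { c, f }, { a, b, d }, { a, c, f }, { b, d, e }, { c, e, f }, { a, b, d, e }, { a, c, e, f }, { b, c, d, f }, { a, b, c, d, f }, { b, c, d, e, f }, X }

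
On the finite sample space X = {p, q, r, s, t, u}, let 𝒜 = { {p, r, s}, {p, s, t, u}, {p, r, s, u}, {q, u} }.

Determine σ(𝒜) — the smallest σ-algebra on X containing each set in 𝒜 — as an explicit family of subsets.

σ(𝒜) = { {}, {q}, {r}, {t}, {u}, {p, s}, {q, r}, {q, t}, {q, u}, {r, t}, {r, u}, {t, u}, {p, q, s}, {p, r, s}, {p, s, t}, {p, s, u}, {q, r, t}, {q, r, u}, {q, t, u}, {r, t, u}, {p, q, r, s}, {p, q, s, t}, {p, q, s, u}, {p, r, s, t}, {p, r, s, u}, {p, s, t, u}, {q, r, t, u}, {p, q, r, s, t}, {p, q, r, s, u}, {p, q, s, t, u}, {p, r, s, t, u}, X }

Trace:
Start: 𝒜 ∪ {∅, X} = { {}, {q, u}, {p, r, s}, {p, r, s, u}, {p, s, t, u}, X }.
Pass 1 adds 7:
  {q, r}  = complement {p, s, t, u}
  {q, t}  = complement {p, r, s, u}
  {q, t, u}  = complement {p, r, s}
  {p, r, s, t}  = complement {q, u}
  {p, q, r, s, u}  = {p, r, s} ∪ {q, u}
  {p, q, s, t, u}  = {p, s, t, u} ∪ {q, u}
  {p, r, s, t, u}  = {p, r, s} ∪ {p, s, t, u}
Pass 2: 8 new —
  {q}  = complement {p, r, s, t, u}
  {r}  = complement {p, q, s, t, u}
  {t}  = complement {p, q, r, s, u}
  {q, r, t}  = {q, t} ∪ {q, r}
  {q, r, u}  = {q, u} ∪ {q, r}
  {p, q, r, s}  = {p, r, s} ∪ {q, r}
  {q, r, t, u}  = {q, t, u} ∪ {q, r}
  {p, q, r, s, t}  = {q, t} ∪ {p, r, s}
Pass 3: +6 →
  {u}  = complement {p, q, r, s, t}
  {p, s}  = complement {q, r, t, u}
  {r, t}  = {t} ∪ {r}
  {t, u}  = complement {p, q, r, s}
  {p, s, t}  = complement {q, r, u}
  {p, s, u}  = complement {q, r, t}
Pass 4. New:
  {r, u}  = {u} ∪ {r}
  {p, q, s}  = {q} ∪ {p, s}
  {r, t, u}  = {t, u} ∪ {r}
  {p, q, s, t}  = {p, s, t} ∪ {q, t}
  {p, q, s, u}  = complement {r, t}
Pass 5: already closed under ᶜ and ∪.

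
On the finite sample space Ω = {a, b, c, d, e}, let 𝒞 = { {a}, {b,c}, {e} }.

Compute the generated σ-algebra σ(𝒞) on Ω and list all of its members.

σ(𝒞) = { {}, {a}, {d}, {e}, {a,d}, {a,e}, {b,c}, {d,e}, {a,b,c}, {a,d,e}, {b,c,d}, {b,c,e}, {a,b,c,d}, {a,b,c,e}, {b,c,d,e}, Ω }

Working:
Seed the family with 𝒞 together with ∅ and Ω: { {}, {a}, {e}, {b,c}, Ω }.
Step 1 adds 6:
  {a,e}  = {e} ∪ {a}
  {a,b,c}  = {b,c} ∪ {a}
  {a,d,e}  = {b,c}ᶜ
  {b,c,e}  = {b,c} ∪ {e}
  {a,b,c,d}  = {e}ᶜ
  {b,c,d,e}  = {a}ᶜ
  |family| = 11
Step 2 (4 new):
  {a,d}  = {b,c,e}ᶜ
  {d,e}  = {a,b,c}ᶜ
  {b,c,d}  = {a,e}ᶜ
  {a,b,c,e}  = {a,b,c} ∪ {e}
  |family| = 15
Step 3. New:
  {d}  = {a,b,c,e}ᶜ
  |family| = 16
Step 4: stable.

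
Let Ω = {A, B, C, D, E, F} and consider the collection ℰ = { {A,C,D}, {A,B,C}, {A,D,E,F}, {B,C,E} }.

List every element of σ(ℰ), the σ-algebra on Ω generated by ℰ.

Begin from { {}, {A,B,C}, {A,C,D}, {B,C,E}, {A,D,E,F}, Ω } (that is, ℰ plus ∅ and Ω).
Pass 1 (8 new):
  {B,C}  = complement {A,D,E,F}
  {A,D,F}  = complement {B,C,E}
  {B,E,F}  = complement {A,C,D}
  {D,E,F}  = complement {A,B,C}
  {A,B,C,D}  = {A,C,D} ∪ {A,B,C}
  {A,B,C,E}  = {B,C,E} ∪ {A,B,C}
  {A,B,C,D,E}  = {A,C,D} ∪ {B,C,E}
  {A,C,D,E,F}  = {A,C,D} ∪ {A,D,E,F}
  (now 14)
Pass 2. New:
  {B}  = complement {A,C,D,E,F}
  {F}  = complement {A,B,C,D,E}
  {D,F}  = complement {A,B,C,E}
  {E,F}  = complement {A,B,C,D}
  {A,C,D,F}  = {A,D,F} ∪ {A,C,D}
  {B,C,E,F}  = {B,E,F} ∪ {B,C,E}
  {B,D,E,F}  = {B,E,F} ∪ {D,E,F}
  {A,B,C,D,F}  = {A,B,C} ∪ {A,D,F}
  {A,B,C,E,F}  = {A,B,C} ∪ {B,E,F}
  {A,B,D,E,F}  = {A,D,E,F} ∪ {B,E,F}
  {B,C,D,E,F}  = {B,C,E} ∪ {D,E,F}
  (now 25)
Pass 3: +13 →
  {A}  = complement {B,C,D,E,F}
  {C}  = complement {A,B,D,E,F}
  {D}  = complement {A,B,C,E,F}
  {E}  = complement {A,B,C,D,F}
  {A,C}  = complement {B,D,E,F}
  {A,D}  = complement {B,C,E,F}
  {B,E}  = complement {A,C,D,F}
  {B,F}  = {B} ∪ {F}
  {B,C,F}  = {F} ∪ {B,C}
  {B,D,F}  = {B} ∪ {D,F}
  {A,B,C,F}  = {A,B,C} ∪ {F}
  {A,B,D,F}  = {B} ∪ {A,D,F}
  {B,C,D,F}  = {D,F} ∪ {B,C}
  (now 38)
Pass 4: +25 →
  {A,B}  = {B} ∪ {A}
  {A,E}  = complement {B,C,D,F}
  {A,F}  = {A} ∪ {F}
  {B,D}  = {B} ∪ {D}
  {C,D}  = {C} ∪ {D}
  {C,E}  = complement {A,B,D,F}
  {C,F}  = {C} ∪ {F}
  {D,E}  = complement {A,B,C,F}
  {A,B,D}  = {B} ∪ {A,D}
  {A,B,E}  = {A} ∪ {B,E}
  {A,B,F}  = {B,F} ∪ {A}
  {A,C,E}  = complement {B,D,F}
  {A,C,F}  = {A,C} ∪ {F}
  {A,D,E}  = complement {B,C,F}
  {A,E,F}  = {A} ∪ {E,F}
  {B,C,D}  = {B,C} ∪ {D}
  {B,D,E}  = {D} ∪ {B,E}
  {C,D,F}  = {C} ∪ {D,F}
  {C,E,F}  = {C} ∪ {E,F}
  {A,B,D,E}  = {B,E} ∪ {A,D}
  {A,B,E,F}  = {A} ∪ {B,E,F}
  {A,C,D,E}  = complement {B,F}
  {A,C,E,F}  = {A,C} ∪ {E,F}
  {B,C,D,E}  = {D} ∪ {B,C,E}
  {C,D,E,F}  = {D,E,F} ∪ {C}
  (now 63)
Pass 5 adds 1:
  {C,D,E}  = complement {A,B,F}
  (now 64)
Pass 6: already closed under ᶜ and ∪.

σ(ℰ) = { {}, {A}, {B}, {C}, {D}, {E}, {F}, {A,B}, {A,C}, {A,D}, {A,E}, {A,F}, {B,C}, {B,D}, {B,E}, {B,F}, {C,D}, {C,E}, {C,F}, {D,E}, {D,F}, {E,F}, {A,B,C}, {A,B,D}, {A,B,E}, {A,B,F}, {A,C,D}, {A,C,E}, {A,C,F}, {A,D,E}, {A,D,F}, {A,E,F}, {B,C,D}, {B,C,E}, {B,C,F}, {B,D,E}, {B,D,F}, {B,E,F}, {C,D,E}, {C,D,F}, {C,E,F}, {D,E,F}, {A,B,C,D}, {A,B,C,E}, {A,B,C,F}, {A,B,D,E}, {A,B,D,F}, {A,B,E,F}, {A,C,D,E}, {A,C,D,F}, {A,C,E,F}, {A,D,E,F}, {B,C,D,E}, {B,C,D,F}, {B,C,E,F}, {B,D,E,F}, {C,D,E,F}, {A,B,C,D,E}, {A,B,C,D,F}, {A,B,C,E,F}, {A,B,D,E,F}, {A,C,D,E,F}, {B,C,D,E,F}, Ω }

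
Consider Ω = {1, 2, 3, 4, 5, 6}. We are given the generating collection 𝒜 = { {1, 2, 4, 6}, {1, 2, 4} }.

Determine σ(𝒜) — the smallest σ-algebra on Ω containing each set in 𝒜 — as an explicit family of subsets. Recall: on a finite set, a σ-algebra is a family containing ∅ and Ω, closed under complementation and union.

|σ(𝒜)| = 8.  σ(𝒜) = { ∅, {6}, {3, 5}, {1, 2, 4}, {3, 5, 6}, {1, 2, 4, 6}, {1, 2, 3, 4, 5}, Ω }

Trace:
Seed the family with 𝒜 together with ∅ and Ω: { ∅, {1, 2, 4}, {1, 2, 4, 6}, Ω }.
Pass 1: +2 →
  {3, 5}  = {1, 2, 4, 6}ᶜ
  {3, 5, 6}  = {1, 2, 4}ᶜ
  — 6 sets.
Pass 2 (1 new):
  {1, 2, 3, 4, 5}  = {3, 5} ∪ {1, 2, 4}
  — 7 sets.
Pass 3: 1 new —
  {6}  = {1, 2, 3, 4, 5}ᶜ
  — 8 sets.
Pass 4: closed — nothing new.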